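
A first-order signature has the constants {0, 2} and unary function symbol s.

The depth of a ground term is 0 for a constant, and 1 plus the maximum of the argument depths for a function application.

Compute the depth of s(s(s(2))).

3

depth(s(2)) = 1 + depth(2) = 1 + 0 = 1
depth(s(s(2))) = 1 + depth(s(2)) = 1 + 1 = 2
depth(s(s(s(2)))) = 1 + depth(s(s(2))) = 1 + 2 = 3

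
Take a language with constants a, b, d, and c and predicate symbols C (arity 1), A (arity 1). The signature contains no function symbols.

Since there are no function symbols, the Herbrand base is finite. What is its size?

8

With no function symbols, the Herbrand universe is just the 4 constants.
Ground atoms per predicate: C: 4, A: 4.
Herbrand base size = 4 + 4 = 8.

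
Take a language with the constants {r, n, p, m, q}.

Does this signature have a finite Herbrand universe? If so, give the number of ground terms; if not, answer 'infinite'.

There are no function symbols, so every ground term is one of the 5 constants.
The Herbrand universe is {r, n, p, m, q}, which is finite with 5 elements.

5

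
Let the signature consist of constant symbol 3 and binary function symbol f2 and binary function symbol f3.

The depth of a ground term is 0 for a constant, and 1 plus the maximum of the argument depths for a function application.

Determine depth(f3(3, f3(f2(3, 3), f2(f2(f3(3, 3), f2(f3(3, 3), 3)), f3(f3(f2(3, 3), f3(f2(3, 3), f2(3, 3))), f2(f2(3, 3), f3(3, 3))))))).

7

depth(f2(3, 3)) = 1 + max(0, 0) = 1
depth(f3(3, 3)) = 1 + max(0, 0) = 1
depth(f2(f3(3, 3), 3)) = 1 + max(1, 0) = 2
depth(f2(f3(3, 3), f2(f3(3, 3), 3))) = 1 + max(1, 2) = 3
depth(f3(f2(3, 3), f2(3, 3))) = 1 + max(1, 1) = 2
depth(f3(f2(3, 3), f3(f2(3, 3), f2(3, 3)))) = 1 + max(1, 2) = 3
depth(f2(f2(3, 3), f3(3, 3))) = 1 + max(1, 1) = 2
depth(f3(f3(f2(3, 3), f3(f2(3, 3), f2(3, 3))), f2(f2(3, 3), f3(3, 3)))) = 1 + max(3, 2) = 4
depth(f2(f2(f3(3, 3), f2(f3(3, 3), 3)), f3(f3(f2(3, 3), f3(f2(3, 3), f2(3, 3))), f2(f2(3, 3), f3(3, 3))))) = 1 + max(3, 4) = 5
depth(f3(f2(3, 3), f2(f2(f3(3, 3), f2(f3(3, 3), 3)), f3(f3(f2(3, 3), f3(f2(3, 3), f2(3, 3))), f2(f2(3, 3), f3(3, 3)))))) = 1 + max(1, 5) = 6
depth(f3(3, f3(f2(3, 3), f2(f2(f3(3, 3), f2(f3(3, 3), 3)), f3(f3(f2(3, 3), f3(f2(3, 3), f2(3, 3))), f2(f2(3, 3), f3(3, 3))))))) = 1 + max(0, 6) = 7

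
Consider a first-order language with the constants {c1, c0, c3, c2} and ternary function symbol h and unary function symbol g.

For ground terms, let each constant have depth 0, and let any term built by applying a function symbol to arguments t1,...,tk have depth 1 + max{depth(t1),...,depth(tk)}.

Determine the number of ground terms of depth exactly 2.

373252

Count level by level. With function symbols h/3, g/1, the terms of depth ≤ k are the 4 constants together with each function applied to depth-≤(k−1) tuples, so N_k = 4 + N_{k-1}^3 + N_{k-1}.
N_0 = 4
N_1 = 4 + 4^3 + 4 = 72
N_2 = 4 + 72^3 + 72 = 373324
Terms of depth exactly 2: N_2 − N_1 = 373324 − 72 = 373252.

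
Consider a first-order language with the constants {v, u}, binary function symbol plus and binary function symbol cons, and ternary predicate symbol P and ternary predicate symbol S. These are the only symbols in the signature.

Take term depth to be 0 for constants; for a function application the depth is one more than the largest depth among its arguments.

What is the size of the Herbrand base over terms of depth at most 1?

First count ground terms of depth ≤ 1.
Let N_k = |{terms of depth ≤ k}|. Then N_0 = 2 and N_k = 2 + N_{k-1}^2 + N_{k-1}^2 for k ≥ 1 (one summand per function symbol, arity giving the exponent).
N_0 = 2
N_1 = 2 + 2^2 + 2^2 = 10
Explicitly: v, u, plus(v, v), plus(v, u), plus(u, v), plus(u, u), cons(v, v), cons(v, u), cons(u, v), cons(u, u).
So |H| = 10.
Ground atoms are formed by filling each argument slot of a predicate with a term from H, so an r-ary predicate gives |H|^r atoms:
  P: 10^3 = 1000;  S: 10^3 = 1000
Total ground atoms: 1000 + 1000 = 2000.

2000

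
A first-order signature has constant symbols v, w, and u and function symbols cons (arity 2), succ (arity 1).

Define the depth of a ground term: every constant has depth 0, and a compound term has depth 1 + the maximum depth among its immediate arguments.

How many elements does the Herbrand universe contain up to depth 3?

Let N_k count ground terms of depth at most k. Each non-constant term of depth ≤ k is some function symbol applied to depth-≤(k−1) arguments, giving N_k = 3 + N_{k-1}^2 + N_{k-1}.
N_0 = 3
N_1 = 3 + 3^2 + 3 = 15
N_2 = 3 + 15^2 + 15 = 243
N_3 = 3 + 243^2 + 243 = 59295

59295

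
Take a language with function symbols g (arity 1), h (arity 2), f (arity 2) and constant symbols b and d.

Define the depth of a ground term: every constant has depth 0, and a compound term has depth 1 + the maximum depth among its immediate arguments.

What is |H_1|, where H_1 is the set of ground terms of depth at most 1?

Count level by level. With function symbols g/1, h/2, f/2, the terms of depth ≤ k are the 2 constants together with each function applied to depth-≤(k−1) tuples, so N_k = 2 + N_{k-1} + N_{k-1}^2 + N_{k-1}^2.
N_0 = 2
N_1 = 2 + 2 + 2^2 + 2^2 = 12
Explicitly: b, d, g(b), g(d), h(b, b), h(b, d), h(d, b), h(d, d), f(b, b), f(b, d), f(d, b), f(d, d).

12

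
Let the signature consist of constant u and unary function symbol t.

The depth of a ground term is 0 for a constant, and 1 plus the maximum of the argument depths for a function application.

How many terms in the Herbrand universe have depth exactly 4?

Write N_k for the number of ground terms of depth ≤ k. A term of depth ≤ k is either a constant or a function symbol applied to arguments of depth ≤ k−1, so N_k = 1 + N_{k-1}.
N_0 = 1
N_1 = 1 + 1 = 2
N_2 = 1 + 2 = 3
N_3 = 1 + 3 = 4
N_4 = 1 + 4 = 5
Terms of depth exactly 4: N_4 − N_3 = 5 − 4 = 1.

1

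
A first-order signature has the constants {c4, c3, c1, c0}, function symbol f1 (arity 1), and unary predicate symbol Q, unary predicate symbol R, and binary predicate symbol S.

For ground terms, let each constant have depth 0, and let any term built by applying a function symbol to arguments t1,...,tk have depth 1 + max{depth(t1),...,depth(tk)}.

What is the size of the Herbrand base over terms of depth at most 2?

168

First count ground terms of depth ≤ 2.
Count level by level. With function symbols f1/1, the terms of depth ≤ k are the 4 constants together with each function applied to depth-≤(k−1) tuples, so N_k = 4 + N_{k-1}.
N_0 = 4
N_1 = 4 + 4 = 8
N_2 = 4 + 8 = 12
Explicitly: c4, c3, c1, c0, f1(c4), f1(c3), f1(c1), f1(c0), f1(f1(c4)), f1(f1(c3)), f1(f1(c1)), f1(f1(c0)).
So |H| = 12.
Ground atoms are formed by filling each argument slot of a predicate with a term from H, so an r-ary predicate gives |H|^r atoms:
  Q: 12;  R: 12;  S: 12^2 = 144
Total ground atoms: 12 + 12 + 144 = 168.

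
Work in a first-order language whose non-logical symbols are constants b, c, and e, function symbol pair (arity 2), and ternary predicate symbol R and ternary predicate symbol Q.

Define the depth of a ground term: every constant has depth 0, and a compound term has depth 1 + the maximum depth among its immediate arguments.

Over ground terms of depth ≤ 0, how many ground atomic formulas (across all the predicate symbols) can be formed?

54

First count ground terms of depth ≤ 0.
Let N_k count ground terms of depth at most k. Each non-constant term of depth ≤ k is some function symbol applied to depth-≤(k−1) arguments, giving N_k = 3 + N_{k-1}^2.
N_0 = 3
Explicitly: b, c, e.
So |H| = 3.
For each predicate symbol, the number of ground atoms is |H| raised to its arity; summing:
  R: 3^3 = 27;  Q: 3^3 = 27
Total ground atoms: 27 + 27 = 54.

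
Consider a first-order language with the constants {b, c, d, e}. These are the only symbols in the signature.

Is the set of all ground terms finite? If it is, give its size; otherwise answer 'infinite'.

4

There are no function symbols, so every ground term is one of the 4 constants.
The Herbrand universe is {b, c, d, e}, which is finite with 4 elements.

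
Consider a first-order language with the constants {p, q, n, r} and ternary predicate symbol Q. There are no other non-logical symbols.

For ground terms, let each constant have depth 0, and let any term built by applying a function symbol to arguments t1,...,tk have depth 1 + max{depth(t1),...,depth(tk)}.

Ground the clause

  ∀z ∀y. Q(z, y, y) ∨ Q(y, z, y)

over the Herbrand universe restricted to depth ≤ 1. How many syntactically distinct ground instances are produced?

Ground terms of depth ≤ 1:
  With no function symbols every ground term is a constant, so there are exactly 4 ground terms at every depth bound.
  N_0 = 4
  N_1 = 4
  Explicitly: p, q, n, r.
So there are 4 ground terms available for substitution.
The body mentions every one of the 2 quantified variables; since ground terms form a free algebra, no two substitutions collapse to the same formula.
Number of ground instances = 4^2 = 16.

16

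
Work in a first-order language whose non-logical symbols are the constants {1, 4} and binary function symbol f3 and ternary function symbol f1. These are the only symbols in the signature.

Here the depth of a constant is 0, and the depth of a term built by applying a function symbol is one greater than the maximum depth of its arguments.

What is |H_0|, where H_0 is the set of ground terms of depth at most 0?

2

Let N_k = |{terms of depth ≤ k}|. Then N_0 = 2 and N_k = 2 + N_{k-1}^2 + N_{k-1}^3 for k ≥ 1 (one summand per function symbol, arity giving the exponent).
N_0 = 2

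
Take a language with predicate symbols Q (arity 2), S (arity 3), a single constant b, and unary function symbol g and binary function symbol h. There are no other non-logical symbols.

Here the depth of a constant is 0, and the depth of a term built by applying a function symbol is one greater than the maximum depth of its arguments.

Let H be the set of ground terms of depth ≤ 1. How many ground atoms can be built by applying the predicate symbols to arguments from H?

36

First count ground terms of depth ≤ 1.
If N_k denotes the number of depth-≤k ground terms, the 1 constant gives N_0 = 1, and each function symbol of arity r contributes N_{k-1}^r new terms at level k: N_k = 1 + N_{k-1} + N_{k-1}^2.
N_0 = 1
N_1 = 1 + 1 + 1^2 = 3
So |H| = 3.
For each predicate symbol, the number of ground atoms is |H| raised to its arity; summing:
  Q: 3^2 = 9;  S: 3^3 = 27
Total ground atoms: 9 + 27 = 36.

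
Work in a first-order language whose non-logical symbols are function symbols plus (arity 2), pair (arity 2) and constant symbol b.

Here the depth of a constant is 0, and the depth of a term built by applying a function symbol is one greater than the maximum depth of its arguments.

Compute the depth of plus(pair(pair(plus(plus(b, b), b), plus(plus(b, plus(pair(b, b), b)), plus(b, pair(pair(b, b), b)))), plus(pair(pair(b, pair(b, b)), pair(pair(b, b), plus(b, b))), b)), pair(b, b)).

depth(plus(b, b)) = 1 + max(0, 0) = 1
depth(plus(plus(b, b), b)) = 1 + max(1, 0) = 2
depth(pair(b, b)) = 1 + max(0, 0) = 1
depth(plus(pair(b, b), b)) = 1 + max(1, 0) = 2
depth(plus(b, plus(pair(b, b), b))) = 1 + max(0, 2) = 3
depth(pair(pair(b, b), b)) = 1 + max(1, 0) = 2
depth(plus(b, pair(pair(b, b), b))) = 1 + max(0, 2) = 3
depth(plus(plus(b, plus(pair(b, b), b)), plus(b, pair(pair(b, b), b)))) = 1 + max(3, 3) = 4
depth(pair(plus(plus(b, b), b), plus(plus(b, plus(pair(b, b), b)), plus(b, pair(pair(b, b), b))))) = 1 + max(2, 4) = 5
depth(pair(b, pair(b, b))) = 1 + max(0, 1) = 2
depth(pair(pair(b, b), plus(b, b))) = 1 + max(1, 1) = 2
depth(pair(pair(b, pair(b, b)), pair(pair(b, b), plus(b, b)))) = 1 + max(2, 2) = 3
depth(plus(pair(pair(b, pair(b, b)), pair(pair(b, b), plus(b, b))), b)) = 1 + max(3, 0) = 4
depth(pair(pair(plus(plus(b, b), b), plus(plus(b, plus(pair(b, b), b)), plus(b, pair(pair(b, b), b)))), plus(pair(pair(b, pair(b, b)), pair(pair(b, b), plus(b, b))), b))) = 1 + max(5, 4) = 6
depth(plus(pair(pair(plus(plus(b, b), b), plus(plus(b, plus(pair(b, b), b)), plus(b, pair(pair(b, b), b)))), plus(pair(pair(b, pair(b, b)), pair(pair(b, b), plus(b, b))), b)), pair(b, b))) = 1 + max(6, 1) = 7

7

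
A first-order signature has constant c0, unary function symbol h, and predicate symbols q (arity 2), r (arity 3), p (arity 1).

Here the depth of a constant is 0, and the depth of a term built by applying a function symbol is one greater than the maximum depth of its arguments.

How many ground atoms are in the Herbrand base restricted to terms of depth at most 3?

First count ground terms of depth ≤ 3.
Let N_k = |{terms of depth ≤ k}|. Then N_0 = 1 and N_k = 1 + N_{k-1} for k ≥ 1 (one summand per function symbol, arity giving the exponent).
N_0 = 1
N_1 = 1 + 1 = 2
N_2 = 1 + 2 = 3
N_3 = 1 + 3 = 4
Explicitly: c0, h(c0), h(h(c0)), h(h(h(c0))).
So |H| = 4.
A ground atom is a predicate applied to a tuple of terms from H, so the count is the sum over predicates of |H|^arity:
  q: 4^2 = 16;  r: 4^3 = 64;  p: 4
Total ground atoms: 16 + 64 + 4 = 84.

84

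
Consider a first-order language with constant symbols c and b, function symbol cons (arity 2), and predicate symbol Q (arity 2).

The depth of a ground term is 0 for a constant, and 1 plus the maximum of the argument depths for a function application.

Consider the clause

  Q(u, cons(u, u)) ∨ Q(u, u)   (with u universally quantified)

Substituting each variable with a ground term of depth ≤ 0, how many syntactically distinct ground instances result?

2

Ground terms of depth ≤ 0:
  Count level by level. With function symbols cons/2, the terms of depth ≤ k are the 2 constants together with each function applied to depth-≤(k−1) tuples, so N_k = 2 + N_{k-1}^2.
  N_0 = 2
  Explicitly: c, b.
So there are 2 ground terms available for substitution.
The body mentions the single quantified variable u; since ground terms form a free algebra, no two substitutions collapse to the same formula.
Number of ground instances = 2.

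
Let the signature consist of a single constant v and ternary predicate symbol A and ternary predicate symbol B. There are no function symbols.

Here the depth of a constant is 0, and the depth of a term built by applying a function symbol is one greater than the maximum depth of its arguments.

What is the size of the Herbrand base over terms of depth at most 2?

2

First count ground terms of depth ≤ 2.
With no function symbols every ground term is a constant, so there is exactly 1 ground term at every depth bound.
N_0 = 1
N_1 = 1
N_2 = 1
Explicitly: v.
So |H| = 1.
A ground atom is a predicate applied to a tuple of terms from H, so the count is the sum over predicates of |H|^arity:
  A: 1^3 = 1;  B: 1^3 = 1
Total ground atoms: 1 + 1 = 2.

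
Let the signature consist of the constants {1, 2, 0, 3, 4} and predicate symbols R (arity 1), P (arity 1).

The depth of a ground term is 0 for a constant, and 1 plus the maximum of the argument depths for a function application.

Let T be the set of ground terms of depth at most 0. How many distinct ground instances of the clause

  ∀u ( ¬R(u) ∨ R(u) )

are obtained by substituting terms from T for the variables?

Ground terms of depth ≤ 0:
  With no function symbols every ground term is a constant, so there are exactly 5 ground terms at every depth bound.
  N_0 = 5
So there are 5 ground terms available for substitution.
The clause has 1 distinct variable (u), which appears in the body. In the free term algebra distinct substitutions yield syntactically distinct ground instances.
Number of ground instances = 5.

5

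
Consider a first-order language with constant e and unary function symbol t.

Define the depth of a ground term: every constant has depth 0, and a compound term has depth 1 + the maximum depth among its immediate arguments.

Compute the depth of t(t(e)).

2

depth(t(e)) = 1 + depth(e) = 1 + 0 = 1
depth(t(t(e))) = 1 + depth(t(e)) = 1 + 1 = 2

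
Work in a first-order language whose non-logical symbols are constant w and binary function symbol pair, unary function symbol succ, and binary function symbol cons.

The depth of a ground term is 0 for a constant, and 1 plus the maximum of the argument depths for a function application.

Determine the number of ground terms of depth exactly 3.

2739

Count level by level. With function symbols pair/2, succ/1, cons/2, the terms of depth ≤ k are the 1 constant together with each function applied to depth-≤(k−1) tuples, so N_k = 1 + N_{k-1}^2 + N_{k-1} + N_{k-1}^2.
N_0 = 1
N_1 = 1 + 1^2 + 1 + 1^2 = 4
N_2 = 1 + 4^2 + 4 + 4^2 = 37
N_3 = 1 + 37^2 + 37 + 37^2 = 2776
Terms of depth exactly 3: N_3 − N_2 = 2776 − 37 = 2739.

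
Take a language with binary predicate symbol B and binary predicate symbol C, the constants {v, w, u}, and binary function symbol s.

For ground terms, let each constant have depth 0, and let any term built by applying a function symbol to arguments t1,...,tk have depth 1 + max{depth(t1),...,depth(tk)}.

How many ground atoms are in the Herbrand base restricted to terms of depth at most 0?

First count ground terms of depth ≤ 0.
Write N_k for the number of ground terms of depth ≤ k. A term of depth ≤ k is either a constant or a function symbol applied to arguments of depth ≤ k−1, so N_k = 3 + N_{k-1}^2.
N_0 = 3
So |H| = 3.
For each predicate symbol, the number of ground atoms is |H| raised to its arity; summing:
  B: 3^2 = 9;  C: 3^2 = 9
Total ground atoms: 9 + 9 = 18.

18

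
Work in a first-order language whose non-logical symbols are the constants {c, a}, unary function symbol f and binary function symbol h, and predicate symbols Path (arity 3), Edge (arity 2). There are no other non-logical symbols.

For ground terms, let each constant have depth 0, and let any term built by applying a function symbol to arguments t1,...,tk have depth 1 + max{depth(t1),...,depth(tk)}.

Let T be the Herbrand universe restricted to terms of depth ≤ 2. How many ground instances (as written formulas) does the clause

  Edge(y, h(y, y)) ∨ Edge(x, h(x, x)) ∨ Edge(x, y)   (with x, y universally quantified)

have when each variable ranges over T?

Ground terms of depth ≤ 2:
  Count level by level. With function symbols f/1, h/2, the terms of depth ≤ k are the 2 constants together with each function applied to depth-≤(k−1) tuples, so N_k = 2 + N_{k-1} + N_{k-1}^2.
  N_0 = 2
  N_1 = 2 + 2 + 2^2 = 8
  N_2 = 2 + 8 + 8^2 = 74
So there are 74 ground terms available for substitution.
The clause has 2 distinct variables (x, y), each appearing in the body. In the free term algebra distinct substitutions yield syntactically distinct ground instances.
Number of ground instances = 74^2 = 5476.

5476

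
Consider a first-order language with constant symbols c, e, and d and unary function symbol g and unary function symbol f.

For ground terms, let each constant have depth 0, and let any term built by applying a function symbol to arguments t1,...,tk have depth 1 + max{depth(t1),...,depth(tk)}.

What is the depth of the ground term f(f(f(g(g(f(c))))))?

6

depth(f(c)) = 1 + depth(c) = 1 + 0 = 1
depth(g(f(c))) = 1 + depth(f(c)) = 1 + 1 = 2
depth(g(g(f(c)))) = 1 + depth(g(f(c))) = 1 + 2 = 3
depth(f(g(g(f(c))))) = 1 + depth(g(g(f(c)))) = 1 + 3 = 4
depth(f(f(g(g(f(c)))))) = 1 + depth(f(g(g(f(c))))) = 1 + 4 = 5
depth(f(f(f(g(g(f(c))))))) = 1 + depth(f(f(g(g(f(c)))))) = 1 + 5 = 6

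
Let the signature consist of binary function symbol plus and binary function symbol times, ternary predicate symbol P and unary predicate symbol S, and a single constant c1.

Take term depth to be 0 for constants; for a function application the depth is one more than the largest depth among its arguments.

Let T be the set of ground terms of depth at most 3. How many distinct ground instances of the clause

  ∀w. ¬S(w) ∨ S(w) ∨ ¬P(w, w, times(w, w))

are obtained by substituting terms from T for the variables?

Ground terms of depth ≤ 3:
  Let N_k count ground terms of depth at most k. Each non-constant term of depth ≤ k is some function symbol applied to depth-≤(k−1) arguments, giving N_k = 1 + N_{k-1}^2 + N_{k-1}^2.
  N_0 = 1
  N_1 = 1 + 1^2 + 1^2 = 3
  N_2 = 1 + 3^2 + 3^2 = 19
  N_3 = 1 + 19^2 + 19^2 = 723
So there are 723 ground terms available for substitution.
There is 1 variable to instantiate (w),  occurring in at least one literal, so different choices give different ground instances.
Number of ground instances = 723.

723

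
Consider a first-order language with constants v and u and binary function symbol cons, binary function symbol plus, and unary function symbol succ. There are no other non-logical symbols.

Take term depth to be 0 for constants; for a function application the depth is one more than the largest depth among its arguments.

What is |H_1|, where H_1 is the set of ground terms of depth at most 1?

12

Let N_k count ground terms of depth at most k. Each non-constant term of depth ≤ k is some function symbol applied to depth-≤(k−1) arguments, giving N_k = 2 + N_{k-1}^2 + N_{k-1}^2 + N_{k-1}.
N_0 = 2
N_1 = 2 + 2^2 + 2^2 + 2 = 12
Explicitly: v, u, cons(v, v), cons(v, u), cons(u, v), cons(u, u), plus(v, v), plus(v, u), plus(u, v), plus(u, u), succ(v), succ(u).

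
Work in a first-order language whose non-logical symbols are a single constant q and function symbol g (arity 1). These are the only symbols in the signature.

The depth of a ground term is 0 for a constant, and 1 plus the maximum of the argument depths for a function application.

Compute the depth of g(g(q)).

2

depth(g(q)) = 1 + depth(q) = 1 + 0 = 1
depth(g(g(q))) = 1 + depth(g(q)) = 1 + 1 = 2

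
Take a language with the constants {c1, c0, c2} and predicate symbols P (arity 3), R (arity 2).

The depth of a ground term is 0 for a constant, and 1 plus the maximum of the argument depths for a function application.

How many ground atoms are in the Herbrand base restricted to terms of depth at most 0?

First count ground terms of depth ≤ 0.
With no function symbols every ground term is a constant, so there are exactly 3 ground terms at every depth bound.
N_0 = 3
So |H| = 3.
A ground atom is a predicate applied to a tuple of terms from H, so the count is the sum over predicates of |H|^arity:
  P: 3^3 = 27;  R: 3^2 = 9
Total ground atoms: 27 + 9 = 36.

36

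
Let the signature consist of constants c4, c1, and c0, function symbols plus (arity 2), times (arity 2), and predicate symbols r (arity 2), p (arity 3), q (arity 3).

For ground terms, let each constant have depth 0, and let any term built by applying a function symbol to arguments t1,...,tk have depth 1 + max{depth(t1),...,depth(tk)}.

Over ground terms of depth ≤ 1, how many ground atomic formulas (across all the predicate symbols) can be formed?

18963

First count ground terms of depth ≤ 1.
If N_k denotes the number of depth-≤k ground terms, the 3 constants give N_0 = 3, and each function symbol of arity r contributes N_{k-1}^r new terms at level k: N_k = 3 + N_{k-1}^2 + N_{k-1}^2.
N_0 = 3
N_1 = 3 + 3^2 + 3^2 = 21
So |H| = 21.
Ground atoms are formed by filling each argument slot of a predicate with a term from H, so an r-ary predicate gives |H|^r atoms:
  r: 21^2 = 441;  p: 21^3 = 9261;  q: 21^3 = 9261
Total ground atoms: 441 + 9261 + 9261 = 18963.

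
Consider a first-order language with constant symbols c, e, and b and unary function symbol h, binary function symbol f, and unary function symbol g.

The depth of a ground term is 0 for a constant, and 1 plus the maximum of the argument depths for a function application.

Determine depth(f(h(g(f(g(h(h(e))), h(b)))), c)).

depth(h(e)) = 1 + depth(e) = 1 + 0 = 1
depth(h(h(e))) = 1 + depth(h(e)) = 1 + 1 = 2
depth(g(h(h(e)))) = 1 + depth(h(h(e))) = 1 + 2 = 3
depth(h(b)) = 1 + depth(b) = 1 + 0 = 1
depth(f(g(h(h(e))), h(b))) = 1 + max(3, 1) = 4
depth(g(f(g(h(h(e))), h(b)))) = 1 + depth(f(g(h(h(e))), h(b))) = 1 + 4 = 5
depth(h(g(f(g(h(h(e))), h(b))))) = 1 + depth(g(f(g(h(h(e))), h(b)))) = 1 + 5 = 6
depth(f(h(g(f(g(h(h(e))), h(b)))), c)) = 1 + max(6, 0) = 7

7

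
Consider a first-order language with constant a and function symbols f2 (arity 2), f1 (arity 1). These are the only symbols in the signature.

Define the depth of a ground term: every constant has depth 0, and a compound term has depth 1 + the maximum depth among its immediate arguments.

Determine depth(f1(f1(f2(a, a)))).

3

depth(f2(a, a)) = 1 + max(0, 0) = 1
depth(f1(f2(a, a))) = 1 + depth(f2(a, a)) = 1 + 1 = 2
depth(f1(f1(f2(a, a)))) = 1 + depth(f1(f2(a, a))) = 1 + 2 = 3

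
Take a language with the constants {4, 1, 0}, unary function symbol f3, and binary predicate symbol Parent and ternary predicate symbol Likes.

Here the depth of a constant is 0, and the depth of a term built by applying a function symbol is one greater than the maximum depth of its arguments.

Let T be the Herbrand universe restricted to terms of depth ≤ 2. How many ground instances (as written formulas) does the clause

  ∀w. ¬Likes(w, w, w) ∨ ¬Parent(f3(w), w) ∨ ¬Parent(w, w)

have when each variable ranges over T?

Ground terms of depth ≤ 2:
  Write N_k for the number of ground terms of depth ≤ k. A term of depth ≤ k is either a constant or a function symbol applied to arguments of depth ≤ k−1, so N_k = 3 + N_{k-1}.
  N_0 = 3
  N_1 = 3 + 3 = 6
  N_2 = 3 + 6 = 9
  Explicitly: 4, 1, 0, f3(4), f3(1), f3(0), f3(f3(4)), f3(f3(1)), f3(f3(0)).
So there are 9 ground terms available for substitution.
The clause has 1 distinct variable (w), which appears in the body. In the free term algebra distinct substitutions yield syntactically distinct ground instances.
Number of ground instances = 9.

9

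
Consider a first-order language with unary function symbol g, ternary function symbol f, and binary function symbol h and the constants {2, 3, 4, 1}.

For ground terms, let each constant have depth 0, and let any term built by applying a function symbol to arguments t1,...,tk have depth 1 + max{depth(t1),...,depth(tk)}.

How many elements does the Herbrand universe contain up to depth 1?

Count level by level. With function symbols g/1, f/3, h/2, the terms of depth ≤ k are the 4 constants together with each function applied to depth-≤(k−1) tuples, so N_k = 4 + N_{k-1} + N_{k-1}^3 + N_{k-1}^2.
N_0 = 4
N_1 = 4 + 4 + 4^3 + 4^2 = 88

88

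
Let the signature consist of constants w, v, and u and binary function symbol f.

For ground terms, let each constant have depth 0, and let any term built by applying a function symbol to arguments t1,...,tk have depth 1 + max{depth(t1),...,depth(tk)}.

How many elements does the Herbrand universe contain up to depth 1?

12

If N_k denotes the number of depth-≤k ground terms, the 3 constants give N_0 = 3, and each function symbol of arity r contributes N_{k-1}^r new terms at level k: N_k = 3 + N_{k-1}^2.
N_0 = 3
N_1 = 3 + 3^2 = 12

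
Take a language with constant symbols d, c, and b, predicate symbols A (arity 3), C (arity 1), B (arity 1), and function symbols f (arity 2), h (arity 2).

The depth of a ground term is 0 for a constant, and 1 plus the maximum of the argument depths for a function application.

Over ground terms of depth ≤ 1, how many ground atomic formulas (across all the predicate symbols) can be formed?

First count ground terms of depth ≤ 1.
Let N_k = |{terms of depth ≤ k}|. Then N_0 = 3 and N_k = 3 + N_{k-1}^2 + N_{k-1}^2 for k ≥ 1 (one summand per function symbol, arity giving the exponent).
N_0 = 3
N_1 = 3 + 3^2 + 3^2 = 21
So |H| = 21.
Each predicate of arity r yields |H|^r ground atoms (one per choice of an r-tuple from H):
  A: 21^3 = 9261;  C: 21;  B: 21
Total ground atoms: 9261 + 21 + 21 = 9303.

9303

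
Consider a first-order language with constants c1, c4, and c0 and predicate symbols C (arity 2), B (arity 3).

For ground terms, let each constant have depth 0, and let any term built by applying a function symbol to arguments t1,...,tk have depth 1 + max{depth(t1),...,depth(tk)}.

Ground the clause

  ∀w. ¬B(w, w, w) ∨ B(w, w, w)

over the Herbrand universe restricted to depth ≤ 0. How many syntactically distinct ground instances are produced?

Ground terms of depth ≤ 0:
  With no function symbols every ground term is a constant, so there are exactly 3 ground terms at every depth bound.
  N_0 = 3
So there are 3 ground terms available for substitution.
The body mentions the single quantified variable w; since ground terms form a free algebra, no two substitutions collapse to the same formula.
Number of ground instances = 3.

3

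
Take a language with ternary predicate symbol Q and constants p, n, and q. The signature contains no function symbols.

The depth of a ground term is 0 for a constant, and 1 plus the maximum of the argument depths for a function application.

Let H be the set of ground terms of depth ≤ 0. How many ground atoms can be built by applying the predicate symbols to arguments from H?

27

First count ground terms of depth ≤ 0.
With no function symbols every ground term is a constant, so there are exactly 3 ground terms at every depth bound.
N_0 = 3
So |H| = 3.
Ground atoms are formed by filling each argument slot of a predicate with a term from H, so an r-ary predicate gives |H|^r atoms:
  Q: 3^3 = 27
Total ground atoms: 27.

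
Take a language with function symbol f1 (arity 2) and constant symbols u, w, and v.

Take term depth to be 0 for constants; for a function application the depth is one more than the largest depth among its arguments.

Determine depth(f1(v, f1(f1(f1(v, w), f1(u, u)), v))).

4

depth(f1(v, w)) = 1 + max(0, 0) = 1
depth(f1(u, u)) = 1 + max(0, 0) = 1
depth(f1(f1(v, w), f1(u, u))) = 1 + max(1, 1) = 2
depth(f1(f1(f1(v, w), f1(u, u)), v)) = 1 + max(2, 0) = 3
depth(f1(v, f1(f1(f1(v, w), f1(u, u)), v))) = 1 + max(0, 3) = 4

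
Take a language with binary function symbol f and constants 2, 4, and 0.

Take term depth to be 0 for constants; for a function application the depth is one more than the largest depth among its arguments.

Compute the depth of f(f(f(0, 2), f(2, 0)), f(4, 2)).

3

depth(f(0, 2)) = 1 + max(0, 0) = 1
depth(f(2, 0)) = 1 + max(0, 0) = 1
depth(f(f(0, 2), f(2, 0))) = 1 + max(1, 1) = 2
depth(f(4, 2)) = 1 + max(0, 0) = 1
depth(f(f(f(0, 2), f(2, 0)), f(4, 2))) = 1 + max(2, 1) = 3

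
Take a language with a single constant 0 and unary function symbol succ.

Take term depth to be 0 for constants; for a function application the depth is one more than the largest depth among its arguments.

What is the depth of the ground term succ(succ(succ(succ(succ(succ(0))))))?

6

depth(succ(0)) = 1 + depth(0) = 1 + 0 = 1
depth(succ(succ(0))) = 1 + depth(succ(0)) = 1 + 1 = 2
depth(succ(succ(succ(0)))) = 1 + depth(succ(succ(0))) = 1 + 2 = 3
depth(succ(succ(succ(succ(0))))) = 1 + depth(succ(succ(succ(0)))) = 1 + 3 = 4
depth(succ(succ(succ(succ(succ(0)))))) = 1 + depth(succ(succ(succ(succ(0))))) = 1 + 4 = 5
depth(succ(succ(succ(succ(succ(succ(0))))))) = 1 + depth(succ(succ(succ(succ(succ(0)))))) = 1 + 5 = 6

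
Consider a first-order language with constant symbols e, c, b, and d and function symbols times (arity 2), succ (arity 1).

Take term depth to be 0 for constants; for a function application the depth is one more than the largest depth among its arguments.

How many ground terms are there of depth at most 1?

Let N_k = |{terms of depth ≤ k}|. Then N_0 = 4 and N_k = 4 + N_{k-1}^2 + N_{k-1} for k ≥ 1 (one summand per function symbol, arity giving the exponent).
N_0 = 4
N_1 = 4 + 4^2 + 4 = 24

24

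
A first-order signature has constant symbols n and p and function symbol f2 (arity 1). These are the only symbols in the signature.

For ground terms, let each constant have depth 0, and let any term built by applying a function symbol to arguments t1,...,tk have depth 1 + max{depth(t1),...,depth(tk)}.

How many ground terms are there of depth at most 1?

Let N_k = |{terms of depth ≤ k}|. Then N_0 = 2 and N_k = 2 + N_{k-1} for k ≥ 1 (one summand per function symbol, arity giving the exponent).
N_0 = 2
N_1 = 2 + 2 = 4

4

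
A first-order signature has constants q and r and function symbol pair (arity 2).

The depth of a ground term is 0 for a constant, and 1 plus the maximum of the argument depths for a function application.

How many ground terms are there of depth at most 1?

6

Let N_k = |{terms of depth ≤ k}|. Then N_0 = 2 and N_k = 2 + N_{k-1}^2 for k ≥ 1 (one summand per function symbol, arity giving the exponent).
N_0 = 2
N_1 = 2 + 2^2 = 6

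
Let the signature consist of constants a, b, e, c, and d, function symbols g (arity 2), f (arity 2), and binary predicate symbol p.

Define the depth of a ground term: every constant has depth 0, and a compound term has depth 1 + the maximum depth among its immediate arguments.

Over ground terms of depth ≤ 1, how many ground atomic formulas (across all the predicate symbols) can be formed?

First count ground terms of depth ≤ 1.
Let N_k count ground terms of depth at most k. Each non-constant term of depth ≤ k is some function symbol applied to depth-≤(k−1) arguments, giving N_k = 5 + N_{k-1}^2 + N_{k-1}^2.
N_0 = 5
N_1 = 5 + 5^2 + 5^2 = 55
So |H| = 55.
For each predicate symbol, the number of ground atoms is |H| raised to its arity; summing:
  p: 55^2 = 3025
Total ground atoms: 3025.

3025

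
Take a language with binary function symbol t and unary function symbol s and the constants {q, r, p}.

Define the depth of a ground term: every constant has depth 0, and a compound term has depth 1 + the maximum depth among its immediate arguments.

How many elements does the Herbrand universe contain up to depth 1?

Count level by level. With function symbols t/2, s/1, the terms of depth ≤ k are the 3 constants together with each function applied to depth-≤(k−1) tuples, so N_k = 3 + N_{k-1}^2 + N_{k-1}.
N_0 = 3
N_1 = 3 + 3^2 + 3 = 15

15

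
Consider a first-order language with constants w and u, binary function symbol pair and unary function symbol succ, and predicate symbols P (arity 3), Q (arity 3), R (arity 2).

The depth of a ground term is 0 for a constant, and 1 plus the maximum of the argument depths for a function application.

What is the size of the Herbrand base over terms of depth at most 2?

First count ground terms of depth ≤ 2.
Let N_k = |{terms of depth ≤ k}|. Then N_0 = 2 and N_k = 2 + N_{k-1}^2 + N_{k-1} for k ≥ 1 (one summand per function symbol, arity giving the exponent).
N_0 = 2
N_1 = 2 + 2^2 + 2 = 8
N_2 = 2 + 8^2 + 8 = 74
So |H| = 74.
For each predicate symbol, the number of ground atoms is |H| raised to its arity; summing:
  P: 74^3 = 405224;  Q: 74^3 = 405224;  R: 74^2 = 5476
Total ground atoms: 405224 + 405224 + 5476 = 815924.

815924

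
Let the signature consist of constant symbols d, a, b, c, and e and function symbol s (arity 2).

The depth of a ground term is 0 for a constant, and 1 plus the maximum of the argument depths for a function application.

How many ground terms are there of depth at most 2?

Write N_k for the number of ground terms of depth ≤ k. A term of depth ≤ k is either a constant or a function symbol applied to arguments of depth ≤ k−1, so N_k = 5 + N_{k-1}^2.
N_0 = 5
N_1 = 5 + 5^2 = 30
N_2 = 5 + 30^2 = 905

905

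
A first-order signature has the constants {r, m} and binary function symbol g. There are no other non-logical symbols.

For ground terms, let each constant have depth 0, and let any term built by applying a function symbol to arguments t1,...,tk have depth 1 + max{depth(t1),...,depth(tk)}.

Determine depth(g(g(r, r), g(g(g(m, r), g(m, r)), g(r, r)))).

depth(g(r, r)) = 1 + max(0, 0) = 1
depth(g(m, r)) = 1 + max(0, 0) = 1
depth(g(g(m, r), g(m, r))) = 1 + max(1, 1) = 2
depth(g(g(g(m, r), g(m, r)), g(r, r))) = 1 + max(2, 1) = 3
depth(g(g(r, r), g(g(g(m, r), g(m, r)), g(r, r)))) = 1 + max(1, 3) = 4

4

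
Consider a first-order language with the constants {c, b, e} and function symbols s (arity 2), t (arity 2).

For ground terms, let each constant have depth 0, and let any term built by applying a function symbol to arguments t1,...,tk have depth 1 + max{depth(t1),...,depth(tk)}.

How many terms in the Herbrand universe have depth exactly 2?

If N_k denotes the number of depth-≤k ground terms, the 3 constants give N_0 = 3, and each function symbol of arity r contributes N_{k-1}^r new terms at level k: N_k = 3 + N_{k-1}^2 + N_{k-1}^2.
N_0 = 3
N_1 = 3 + 3^2 + 3^2 = 21
N_2 = 3 + 21^2 + 21^2 = 885
Terms of depth exactly 2: N_2 − N_1 = 885 − 21 = 864.

864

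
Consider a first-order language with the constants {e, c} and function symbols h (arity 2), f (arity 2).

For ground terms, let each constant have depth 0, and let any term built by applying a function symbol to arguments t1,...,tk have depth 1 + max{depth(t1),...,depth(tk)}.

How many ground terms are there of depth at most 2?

Count level by level. With function symbols h/2, f/2, the terms of depth ≤ k are the 2 constants together with each function applied to depth-≤(k−1) tuples, so N_k = 2 + N_{k-1}^2 + N_{k-1}^2.
N_0 = 2
N_1 = 2 + 2^2 + 2^2 = 10
N_2 = 2 + 10^2 + 10^2 = 202

202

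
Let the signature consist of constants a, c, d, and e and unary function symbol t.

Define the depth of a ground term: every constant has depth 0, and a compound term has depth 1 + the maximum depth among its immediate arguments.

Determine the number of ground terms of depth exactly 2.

Count level by level. With function symbols t/1, the terms of depth ≤ k are the 4 constants together with each function applied to depth-≤(k−1) tuples, so N_k = 4 + N_{k-1}.
N_0 = 4
N_1 = 4 + 4 = 8
N_2 = 4 + 8 = 12
Terms of depth exactly 2: N_2 − N_1 = 12 − 8 = 4.

4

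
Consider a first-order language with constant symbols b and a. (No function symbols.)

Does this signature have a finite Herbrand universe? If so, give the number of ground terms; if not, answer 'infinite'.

There are no function symbols, so every ground term is one of the 2 constants.
The Herbrand universe is {b, a}, which is finite with 2 elements.

2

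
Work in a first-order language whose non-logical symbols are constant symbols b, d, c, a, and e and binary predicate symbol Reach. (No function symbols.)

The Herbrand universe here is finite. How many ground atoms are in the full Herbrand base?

With no function symbols, the Herbrand universe is just the 5 constants.
Ground atoms per predicate: Reach: 5^2 = 25.
Herbrand base size = 25 = 25.

25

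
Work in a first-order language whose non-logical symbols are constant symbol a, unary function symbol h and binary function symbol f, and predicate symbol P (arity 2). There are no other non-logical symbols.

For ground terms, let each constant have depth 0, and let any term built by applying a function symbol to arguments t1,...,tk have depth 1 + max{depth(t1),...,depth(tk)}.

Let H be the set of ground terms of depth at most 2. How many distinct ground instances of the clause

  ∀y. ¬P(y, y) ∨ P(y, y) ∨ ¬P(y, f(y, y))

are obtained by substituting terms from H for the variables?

13

Ground terms of depth ≤ 2:
  Let N_k count ground terms of depth at most k. Each non-constant term of depth ≤ k is some function symbol applied to depth-≤(k−1) arguments, giving N_k = 1 + N_{k-1} + N_{k-1}^2.
  N_0 = 1
  N_1 = 1 + 1 + 1^2 = 3
  N_2 = 1 + 3 + 3^2 = 13
So there are 13 ground terms available for substitution.
The clause has 1 distinct variable (y), which appears in the body. In the free term algebra distinct substitutions yield syntactically distinct ground instances.
Number of ground instances = 13.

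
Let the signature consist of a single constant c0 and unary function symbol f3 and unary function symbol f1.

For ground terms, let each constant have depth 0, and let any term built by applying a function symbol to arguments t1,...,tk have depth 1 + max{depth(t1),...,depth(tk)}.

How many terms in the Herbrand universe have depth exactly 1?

If N_k denotes the number of depth-≤k ground terms, the 1 constant gives N_0 = 1, and each function symbol of arity r contributes N_{k-1}^r new terms at level k: N_k = 1 + N_{k-1} + N_{k-1}.
N_0 = 1
N_1 = 1 + 1 + 1 = 3
Terms of depth exactly 1: N_1 − N_0 = 3 − 1 = 2.

2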